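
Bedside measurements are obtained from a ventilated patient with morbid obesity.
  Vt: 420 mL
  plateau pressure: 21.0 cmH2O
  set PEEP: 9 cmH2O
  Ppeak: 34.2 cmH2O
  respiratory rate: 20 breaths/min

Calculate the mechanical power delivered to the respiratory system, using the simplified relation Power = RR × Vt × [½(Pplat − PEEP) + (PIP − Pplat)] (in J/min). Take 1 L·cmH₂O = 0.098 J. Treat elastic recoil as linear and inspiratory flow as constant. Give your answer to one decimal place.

Per-breath work = Vt × [½(Pplat−PEEP) + (PIP−Pplat)] = 0.420 × [0.5×12.0 + 13.2] = 0.420 × 19.2 = 8.064 L·cmH2O.
Power = 20 × 8.064 = 161.28 L·cmH2O/min.
× 0.098 J/(L·cmH2O) → 15.805 J/min.

15.8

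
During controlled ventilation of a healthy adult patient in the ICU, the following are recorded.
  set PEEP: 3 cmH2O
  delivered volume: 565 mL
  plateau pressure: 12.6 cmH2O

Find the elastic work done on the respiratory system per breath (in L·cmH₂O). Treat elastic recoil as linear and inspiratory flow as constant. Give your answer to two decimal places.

2.71

Elastic work ≈ ½ × (Pplat − PEEP) × Vt = 0.5 × (12.6 − 3) × 0.565 L = 0.5 × 9.6 × 0.565 = 2.712 L·cmH2O.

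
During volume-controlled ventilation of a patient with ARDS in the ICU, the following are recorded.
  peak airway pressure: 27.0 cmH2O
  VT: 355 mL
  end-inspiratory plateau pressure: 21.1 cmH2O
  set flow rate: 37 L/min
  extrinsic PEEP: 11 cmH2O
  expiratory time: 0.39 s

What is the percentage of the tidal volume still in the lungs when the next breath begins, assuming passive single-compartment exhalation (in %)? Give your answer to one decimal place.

31.4

Flow: 37 L/min ÷ 60 = 0.6167 L/s.
R = (PIP − Pplat)/V̇ = (27.0 − 21.1) / 0.6167 = 5.9/0.6167 = 9.567 cmH2O·s/L.
C = Vt/(Pplat − PEEP) = 355.0 / (21.1 − 11) = 355.0/10.1 = 35.149 mL/cmH2O.
τ = R × C = 9.567 × 0.03515 L/cmH2O = 0.3363 s.
Fraction remaining at end-expiration = e^(−Te/τ) = e^(−0.39/0.3363) = 0.3136 → 31.36%.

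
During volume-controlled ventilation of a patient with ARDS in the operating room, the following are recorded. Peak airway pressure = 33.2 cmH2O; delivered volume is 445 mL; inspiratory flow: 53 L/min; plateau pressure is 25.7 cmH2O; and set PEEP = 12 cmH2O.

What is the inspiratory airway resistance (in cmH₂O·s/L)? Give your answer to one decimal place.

8.5

Flow: 53 L/min ÷ 60 = 0.8833 L/s.
Raw = (PIP − Pplat) / flow = (33.2 − 25.7) / 0.8833 = 7.5 / 0.8833 = 8.491 cmH2O·s/L.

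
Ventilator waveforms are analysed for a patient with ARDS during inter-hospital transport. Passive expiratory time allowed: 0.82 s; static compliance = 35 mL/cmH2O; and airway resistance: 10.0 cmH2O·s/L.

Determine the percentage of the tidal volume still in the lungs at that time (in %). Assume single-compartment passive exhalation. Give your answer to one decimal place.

τ = R × C = 10.0 × 35 mL/cmH2O = 10.0 × 0.035 L/cmH2O = 0.35 s.
Passive exhalation: V(t)/V₀ = e^(−t/τ) = e^(−0.82/0.35) = 0.09605.
Fraction remaining = 0.09605 → 9.605%.

9.6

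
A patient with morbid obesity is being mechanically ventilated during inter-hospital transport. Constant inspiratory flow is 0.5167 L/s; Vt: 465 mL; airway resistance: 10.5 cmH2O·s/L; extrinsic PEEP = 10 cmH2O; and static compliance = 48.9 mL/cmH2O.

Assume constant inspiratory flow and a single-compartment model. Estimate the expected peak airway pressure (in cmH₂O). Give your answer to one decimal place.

24.9

Equation of motion (constant flow): PIP = Vt/C + R·V̇ + PEEP.
PIP = 465/48.9 + 10.5×0.5167 + 10 = 9.509 + 5.425 + 10 = 24.934 cmH2O.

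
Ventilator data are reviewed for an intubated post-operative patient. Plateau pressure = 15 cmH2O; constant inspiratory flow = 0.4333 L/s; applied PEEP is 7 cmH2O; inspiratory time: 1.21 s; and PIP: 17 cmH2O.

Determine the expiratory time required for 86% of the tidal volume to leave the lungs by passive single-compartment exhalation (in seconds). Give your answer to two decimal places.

Vt = flow × Ti = 0.4333 L/s × 1.21 s × 1000 mL/L = 524.29 mL.
R = (PIP − Pplat)/V̇ = (17 − 15) / 0.4333 = 2.0/0.4333 = 4.616 cmH2O·s/L.
C = Vt/(Pplat − PEEP) = 524.29 / (15 − 7) = 524.29/8.0 = 65.536 mL/cmH2O.
τ = R × C = 4.616 × 0.06554 L/cmH2O = 0.3025 s.
t = −τ·ln(1 − 0.86) = −0.3025·ln(0.14) = 0.5947 s.

0.59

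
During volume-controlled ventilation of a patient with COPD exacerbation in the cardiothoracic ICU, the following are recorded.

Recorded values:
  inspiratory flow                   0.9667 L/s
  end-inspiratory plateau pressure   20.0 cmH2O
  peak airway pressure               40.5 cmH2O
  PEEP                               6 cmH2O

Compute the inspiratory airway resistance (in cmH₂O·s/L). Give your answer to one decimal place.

21.2

Raw = (PIP − Pplat) / flow = (40.5 − 20.0) / 0.9667 = 20.5 / 0.9667 = 21.206 cmH2O·s/L.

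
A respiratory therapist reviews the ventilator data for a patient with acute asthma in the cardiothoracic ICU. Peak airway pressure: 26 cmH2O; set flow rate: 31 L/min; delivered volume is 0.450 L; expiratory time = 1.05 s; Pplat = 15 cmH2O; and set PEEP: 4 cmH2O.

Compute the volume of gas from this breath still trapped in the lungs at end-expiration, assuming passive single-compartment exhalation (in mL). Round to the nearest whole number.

Flow: 31 L/min ÷ 60 = 0.5167 L/s.
R = (PIP − Pplat)/V̇ = (26 − 15) / 0.5167 = 11.0/0.5167 = 21.289 cmH2O·s/L.
C = Vt/(Pplat − PEEP) = 450.0 / (15 − 4) = 450.0/11.0 = 40.909 mL/cmH2O.
τ = R × C = 21.289 × 0.04091 L/cmH2O = 0.8709 s.
Fraction remaining = e^(−Te/τ) = e^(−1.05/0.8709) = 0.2995.
Trapped volume = 450.0 × 0.2995 = 134.78 mL.

135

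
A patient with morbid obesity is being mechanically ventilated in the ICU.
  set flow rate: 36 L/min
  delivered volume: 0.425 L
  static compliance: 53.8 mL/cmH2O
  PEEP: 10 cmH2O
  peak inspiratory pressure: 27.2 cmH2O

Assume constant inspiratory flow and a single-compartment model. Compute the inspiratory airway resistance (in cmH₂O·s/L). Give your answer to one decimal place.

Flow: 36 L/min ÷ 60 = 0.6 L/s.
Equation of motion (constant flow): PIP = Vt/C + R·V̇ + PEEP.
R·V̇ = PIP − Vt/C − PEEP = 27.2 − 425/53.8 − 10 = 27.2 − 7.9 − 10 = 9.3 cmH2O.
R = 9.3 / 0.6 = 15.5 cmH2O·s/L.

15.5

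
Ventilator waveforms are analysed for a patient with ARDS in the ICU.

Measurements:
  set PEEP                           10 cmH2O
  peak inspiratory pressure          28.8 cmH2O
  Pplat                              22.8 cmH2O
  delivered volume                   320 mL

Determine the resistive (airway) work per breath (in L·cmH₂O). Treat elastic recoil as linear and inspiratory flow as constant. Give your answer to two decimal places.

1.92

With constant inspiratory flow the resistive pressure is constant at PIP − Pplat = 28.8 − 22.8 = 6.0 cmH2O, so resistive work = 6.0 × 0.320 = 1.92 L·cmH2O.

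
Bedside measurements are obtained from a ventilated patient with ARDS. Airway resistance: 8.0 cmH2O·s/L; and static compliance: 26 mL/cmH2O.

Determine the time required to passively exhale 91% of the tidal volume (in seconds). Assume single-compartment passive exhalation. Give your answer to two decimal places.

τ = R × C = 8.0 × 26 mL/cmH2O = 8.0 × 0.026 L/cmH2O = 0.208 s.
Exhaled fraction f = 1 − e^(−t/τ) → t = −τ·ln(1 − f) = −0.208·ln(0.09) = 0.5009 s.

0.50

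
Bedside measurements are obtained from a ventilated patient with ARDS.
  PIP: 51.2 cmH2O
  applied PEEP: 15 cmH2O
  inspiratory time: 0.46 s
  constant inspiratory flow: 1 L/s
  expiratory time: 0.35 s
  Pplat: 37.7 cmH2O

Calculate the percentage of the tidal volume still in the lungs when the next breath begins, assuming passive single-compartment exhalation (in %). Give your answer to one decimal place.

Vt = flow × Ti = 1 L/s × 0.46 s × 1000 mL/L = 460.0 mL.
R = (PIP − Pplat)/V̇ = (51.2 − 37.7) / 1 = 13.5/1 = 13.5 cmH2O·s/L.
C = Vt/(Pplat − PEEP) = 460.0 / (37.7 − 15) = 460.0/22.7 = 20.264 mL/cmH2O.
τ = R × C = 13.5 × 0.02026 L/cmH2O = 0.2735 s.
Fraction remaining at end-expiration = e^(−Te/τ) = e^(−0.35/0.2735) = 0.2781 → 27.81%.

27.8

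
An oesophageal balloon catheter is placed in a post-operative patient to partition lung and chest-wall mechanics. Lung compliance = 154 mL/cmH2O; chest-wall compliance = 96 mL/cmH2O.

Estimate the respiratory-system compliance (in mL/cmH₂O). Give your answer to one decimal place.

59.1

Lung and chest wall are elastances in series: 1/Crs = 1/CL + 1/Ccw.
1/Crs = 1/154 + 1/96 = 0.01691.
Crs = 59.137 mL/cmH2O.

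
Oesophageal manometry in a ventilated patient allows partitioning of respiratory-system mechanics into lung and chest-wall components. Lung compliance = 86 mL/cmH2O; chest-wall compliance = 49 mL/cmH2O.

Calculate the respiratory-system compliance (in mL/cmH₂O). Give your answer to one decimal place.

31.2

Lung and chest wall are elastances in series: 1/Crs = 1/CL + 1/Ccw.
1/Crs = 1/86 + 1/49 = 0.03204.
Crs = 31.211 mL/cmH2O.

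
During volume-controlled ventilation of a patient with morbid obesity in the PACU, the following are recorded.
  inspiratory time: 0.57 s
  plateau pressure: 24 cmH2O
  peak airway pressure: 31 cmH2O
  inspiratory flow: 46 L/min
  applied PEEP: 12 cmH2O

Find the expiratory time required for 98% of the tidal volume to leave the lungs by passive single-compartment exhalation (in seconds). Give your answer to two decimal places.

Flow: 46 L/min ÷ 60 = 0.7667 L/s.
Vt = flow × Ti = 0.7667 L/s × 0.57 s × 1000 mL/L = 437.02 mL.
R = (PIP − Pplat)/V̇ = (31 − 24) / 0.7667 = 7.0/0.7667 = 9.13 cmH2O·s/L.
C = Vt/(Pplat − PEEP) = 437.02 / (24 − 12) = 437.02/12.0 = 36.418 mL/cmH2O.
τ = R × C = 9.13 × 0.03642 L/cmH2O = 0.3325 s.
t = −τ·ln(1 − 0.98) = −0.3325·ln(0.02) = 1.301 s.

1.30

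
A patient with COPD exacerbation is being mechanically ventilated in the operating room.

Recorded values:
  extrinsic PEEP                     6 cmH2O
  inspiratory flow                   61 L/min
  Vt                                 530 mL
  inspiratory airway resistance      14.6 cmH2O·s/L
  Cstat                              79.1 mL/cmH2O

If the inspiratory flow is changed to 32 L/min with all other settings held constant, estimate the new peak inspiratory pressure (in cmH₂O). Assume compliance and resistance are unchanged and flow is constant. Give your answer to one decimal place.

20.5

Flow: 61 L/min ÷ 60 = 1.0167 L/s.
New flow: 32 L/min ÷ 60 = 0.5333 L/s.
PIP = Vt/C + R·V̇ + PEEP (constant-flow equation of motion).
Only the resistive term changes: ΔPIP = R × ΔV̇ = 14.6 × (0.5333 − 1.0167) = 14.6 × -0.4834 = -7.058 cmH2O.
Original PIP = 530/79.1 + 14.6×1.0167 + 6 = 27.544 cmH2O; new PIP = 27.544 + (-7.058) = 20.486 cmH2O.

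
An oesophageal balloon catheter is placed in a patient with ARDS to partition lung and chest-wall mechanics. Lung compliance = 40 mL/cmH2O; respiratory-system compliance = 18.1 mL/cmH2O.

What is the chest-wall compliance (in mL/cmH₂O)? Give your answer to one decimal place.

1/Ccw = 1/Crs − 1/CL.
1/Ccw = 1/18.1 − 1/40 = 0.03025.
Ccw = 33.058 mL/cmH2O.

33.1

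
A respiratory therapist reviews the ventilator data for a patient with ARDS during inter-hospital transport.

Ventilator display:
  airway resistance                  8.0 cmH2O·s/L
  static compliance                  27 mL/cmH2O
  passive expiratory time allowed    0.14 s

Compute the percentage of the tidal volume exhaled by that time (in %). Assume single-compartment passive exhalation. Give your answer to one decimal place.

τ = R × C = 8.0 × 27 mL/cmH2O = 8.0 × 0.027 L/cmH2O = 0.216 s.
Passive exhalation: V(t)/V₀ = e^(−t/τ) = e^(−0.14/0.216) = 0.523.
Fraction exhaled = 1 − 0.523 = 0.477 → 47.7%.

47.7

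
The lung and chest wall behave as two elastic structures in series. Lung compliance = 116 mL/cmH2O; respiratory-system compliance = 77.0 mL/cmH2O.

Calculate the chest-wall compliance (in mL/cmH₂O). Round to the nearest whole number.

229

1/Ccw = 1/Crs − 1/CL.
1/Ccw = 1/77.0 − 1/116 = 0.004366.
Ccw = 229.04 mL/cmH2O.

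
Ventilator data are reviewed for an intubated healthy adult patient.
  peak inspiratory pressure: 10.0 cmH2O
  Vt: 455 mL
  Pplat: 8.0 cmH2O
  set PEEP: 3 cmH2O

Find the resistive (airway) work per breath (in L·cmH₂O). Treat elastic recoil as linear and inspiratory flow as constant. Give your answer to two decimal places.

With constant inspiratory flow the resistive pressure is constant at PIP − Pplat = 10.0 − 8.0 = 2.0 cmH2O, so resistive work = 2.0 × 0.455 = 0.91 L·cmH2O.

0.91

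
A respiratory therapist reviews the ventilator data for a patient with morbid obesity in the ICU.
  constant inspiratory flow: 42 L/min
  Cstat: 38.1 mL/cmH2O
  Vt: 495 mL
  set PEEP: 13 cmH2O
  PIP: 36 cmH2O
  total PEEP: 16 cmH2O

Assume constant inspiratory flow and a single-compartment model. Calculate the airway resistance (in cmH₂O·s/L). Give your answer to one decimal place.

Flow: 42 L/min ÷ 60 = 0.7 L/s.
Total PEEP = 16 cmH2O (set 13 + intrinsic 3); this is the baseline alveolar pressure.
Equation of motion (constant flow): PIP = Vt/C + R·V̇ + PEEP.
R·V̇ = PIP − Vt/C − PEEP = 36 − 495/38.1 − 16 = 36 − 12.992 − 16 = 7.008 cmH2O.
R = 7.008 / 0.7 = 10.011 cmH2O·s/L.

10.0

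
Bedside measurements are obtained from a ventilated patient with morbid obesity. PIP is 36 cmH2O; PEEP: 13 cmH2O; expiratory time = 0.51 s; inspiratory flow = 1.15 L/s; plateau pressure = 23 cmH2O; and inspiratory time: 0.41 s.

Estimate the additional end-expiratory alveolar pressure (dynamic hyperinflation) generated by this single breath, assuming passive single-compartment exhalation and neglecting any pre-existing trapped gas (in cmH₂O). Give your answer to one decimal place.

Vt = flow × Ti = 1.15 L/s × 0.41 s × 1000 mL/L = 471.5 mL.
R = (PIP − Pplat)/V̇ = (36 − 23) / 1.15 = 13.0/1.15 = 11.304 cmH2O·s/L.
C = Vt/(Pplat − PEEP) = 471.5 / (23 − 13) = 471.5/10.0 = 47.15 mL/cmH2O.
τ = R × C = 11.304 × 0.04715 L/cmH2O = 0.533 s.
Fraction remaining = e^(−Te/τ) = e^(−0.51/0.533) = 0.3841; trapped volume = 471.5 × 0.3841 = 181.1 mL.
Additional alveolar pressure from trapping ≈ V_trapped / C = 181.1 / 47.15 = 3.841 cmH2O.

3.8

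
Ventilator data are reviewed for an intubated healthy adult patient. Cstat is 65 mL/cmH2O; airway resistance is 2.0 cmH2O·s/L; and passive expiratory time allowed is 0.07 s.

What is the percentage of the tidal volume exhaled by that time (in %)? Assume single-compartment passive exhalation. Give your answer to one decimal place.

τ = R × C = 2.0 × 65 mL/cmH2O = 2.0 × 0.065 L/cmH2O = 0.13 s.
Passive exhalation: V(t)/V₀ = e^(−t/τ) = e^(−0.07/0.13) = 0.5836.
Fraction exhaled = 1 − 0.5836 = 0.4164 → 41.64%.

41.6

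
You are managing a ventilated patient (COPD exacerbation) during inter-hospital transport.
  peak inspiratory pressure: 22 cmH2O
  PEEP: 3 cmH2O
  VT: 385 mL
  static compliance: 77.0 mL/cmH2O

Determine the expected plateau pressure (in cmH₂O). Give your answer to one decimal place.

8.0

Pplat = PEEP + Vt / Cstat = 3 + 385 / 77.0 = 3 + 5.0 = 8.0 cmH2O.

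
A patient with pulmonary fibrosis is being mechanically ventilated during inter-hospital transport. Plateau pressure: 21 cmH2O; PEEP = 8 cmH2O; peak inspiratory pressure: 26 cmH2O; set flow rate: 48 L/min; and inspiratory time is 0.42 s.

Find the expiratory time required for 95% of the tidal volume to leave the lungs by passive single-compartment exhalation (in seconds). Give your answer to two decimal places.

0.48

Flow: 48 L/min ÷ 60 = 0.8 L/s.
Vt = flow × Ti = 0.8 L/s × 0.42 s × 1000 mL/L = 336.0 mL.
R = (PIP − Pplat)/V̇ = (26 − 21) / 0.8 = 5.0/0.8 = 6.25 cmH2O·s/L.
C = Vt/(Pplat − PEEP) = 336.0 / (21 − 8) = 336.0/13.0 = 25.846 mL/cmH2O.
τ = R × C = 6.25 × 0.02585 L/cmH2O = 0.1616 s.
t = −τ·ln(1 − 0.95) = −0.1616·ln(0.05) = 0.4841 s.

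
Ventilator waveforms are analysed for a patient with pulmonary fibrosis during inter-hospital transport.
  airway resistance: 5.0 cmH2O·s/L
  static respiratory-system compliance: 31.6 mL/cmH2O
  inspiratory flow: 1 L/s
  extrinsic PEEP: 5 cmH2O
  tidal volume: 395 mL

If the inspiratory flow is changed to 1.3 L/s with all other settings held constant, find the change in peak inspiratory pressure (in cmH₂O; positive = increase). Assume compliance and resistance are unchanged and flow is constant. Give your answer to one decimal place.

1.5

PIP = Vt/C + R·V̇ + PEEP (constant-flow equation of motion).
Only the resistive term changes: ΔPIP = R × ΔV̇ = 5.0 × (1.3 − 1) = 5.0 × 0.3 = 1.5 cmH2O.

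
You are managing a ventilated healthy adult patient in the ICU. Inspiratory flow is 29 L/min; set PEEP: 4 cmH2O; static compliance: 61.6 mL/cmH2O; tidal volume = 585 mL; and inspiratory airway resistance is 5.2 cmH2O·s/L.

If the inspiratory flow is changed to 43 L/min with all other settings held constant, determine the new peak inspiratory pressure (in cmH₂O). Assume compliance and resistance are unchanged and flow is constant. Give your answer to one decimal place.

17.2

Flow: 29 L/min ÷ 60 = 0.4833 L/s.
New flow: 43 L/min ÷ 60 = 0.7167 L/s.
PIP = Vt/C + R·V̇ + PEEP (constant-flow equation of motion).
Only the resistive term changes: ΔPIP = R × ΔV̇ = 5.2 × (0.7167 − 0.4833) = 5.2 × 0.2334 = 1.214 cmH2O.
Original PIP = 585/61.6 + 5.2×0.4833 + 4 = 16.01 cmH2O; new PIP = 16.01 + (1.214) = 17.224 cmH2O.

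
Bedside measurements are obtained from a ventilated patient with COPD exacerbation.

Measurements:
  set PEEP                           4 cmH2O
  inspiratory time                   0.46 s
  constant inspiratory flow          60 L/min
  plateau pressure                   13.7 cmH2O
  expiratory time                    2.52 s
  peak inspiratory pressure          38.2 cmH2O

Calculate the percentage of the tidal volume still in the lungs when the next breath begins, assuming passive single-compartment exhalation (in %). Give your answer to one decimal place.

11.4

Flow: 60 L/min ÷ 60 = 1 L/s.
Vt = flow × Ti = 1 L/s × 0.46 s × 1000 mL/L = 460.0 mL.
R = (PIP − Pplat)/V̇ = (38.2 − 13.7) / 1 = 24.5/1 = 24.5 cmH2O·s/L.
C = Vt/(Pplat − PEEP) = 460.0 / (13.7 − 4) = 460.0/9.7 = 47.423 mL/cmH2O.
τ = R × C = 24.5 × 0.04742 L/cmH2O = 1.162 s.
Fraction remaining at end-expiration = e^(−Te/τ) = e^(−2.52/1.162) = 0.1143 → 11.43%.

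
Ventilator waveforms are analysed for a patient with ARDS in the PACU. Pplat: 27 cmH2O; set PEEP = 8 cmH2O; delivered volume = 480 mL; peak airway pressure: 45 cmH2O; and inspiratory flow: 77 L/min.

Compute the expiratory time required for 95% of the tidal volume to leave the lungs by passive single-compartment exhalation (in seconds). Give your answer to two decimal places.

1.06

Flow: 77 L/min ÷ 60 = 1.2833 L/s.
R = (PIP − Pplat)/V̇ = (45 − 27) / 1.2833 = 18.0/1.2833 = 14.026 cmH2O·s/L.
C = Vt/(Pplat − PEEP) = 480.0 / (27 − 8) = 480.0/19.0 = 25.263 mL/cmH2O.
τ = R × C = 14.026 × 0.02526 L/cmH2O = 0.3543 s.
t = −τ·ln(1 − 0.95) = −0.3543·ln(0.05) = 1.061 s.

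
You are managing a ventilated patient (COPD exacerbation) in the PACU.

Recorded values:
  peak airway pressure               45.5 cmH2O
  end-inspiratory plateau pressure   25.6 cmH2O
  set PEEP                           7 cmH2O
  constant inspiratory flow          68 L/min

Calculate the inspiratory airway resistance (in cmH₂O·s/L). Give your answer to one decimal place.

Flow: 68 L/min ÷ 60 = 1.1333 L/s.
Raw = (PIP − Pplat) / flow = (45.5 − 25.6) / 1.1333 = 19.9 / 1.1333 = 17.559 cmH2O·s/L.

17.6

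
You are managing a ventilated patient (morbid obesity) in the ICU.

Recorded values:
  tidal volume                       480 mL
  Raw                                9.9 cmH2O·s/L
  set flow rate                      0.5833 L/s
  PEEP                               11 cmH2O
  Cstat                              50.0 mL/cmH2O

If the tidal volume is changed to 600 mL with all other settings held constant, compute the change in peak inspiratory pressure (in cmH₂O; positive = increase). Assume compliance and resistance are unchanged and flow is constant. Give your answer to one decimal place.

PIP = Vt/C + R·V̇ + PEEP (constant-flow equation of motion).
Only the elastic term changes: ΔPIP = ΔVt / C = (600 − 480) / 50.0 = 2.4 cmH2O.

2.4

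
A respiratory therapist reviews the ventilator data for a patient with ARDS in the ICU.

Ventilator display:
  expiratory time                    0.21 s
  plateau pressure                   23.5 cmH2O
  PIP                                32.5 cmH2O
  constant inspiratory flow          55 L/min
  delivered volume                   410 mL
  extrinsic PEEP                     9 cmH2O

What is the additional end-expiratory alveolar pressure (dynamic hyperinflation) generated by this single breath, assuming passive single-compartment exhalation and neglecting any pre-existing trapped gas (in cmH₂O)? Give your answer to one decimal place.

Flow: 55 L/min ÷ 60 = 0.9167 L/s.
R = (PIP − Pplat)/V̇ = (32.5 − 23.5) / 0.9167 = 9.0/0.9167 = 9.818 cmH2O·s/L.
C = Vt/(Pplat − PEEP) = 410.0 / (23.5 − 9) = 410.0/14.5 = 28.276 mL/cmH2O.
τ = R × C = 9.818 × 0.02828 L/cmH2O = 0.2777 s.
Fraction remaining = e^(−Te/τ) = e^(−0.21/0.2777) = 0.4694; trapped volume = 410.0 × 0.4694 = 192.45 mL.
Additional alveolar pressure from trapping ≈ V_trapped / C = 192.45 / 28.276 = 6.806 cmH2O.

6.8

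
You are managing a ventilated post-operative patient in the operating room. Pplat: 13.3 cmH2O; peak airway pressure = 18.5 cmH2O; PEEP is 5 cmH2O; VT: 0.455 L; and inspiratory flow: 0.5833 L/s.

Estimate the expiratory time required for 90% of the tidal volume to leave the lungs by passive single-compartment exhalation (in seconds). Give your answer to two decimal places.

1.13

R = (PIP − Pplat)/V̇ = (18.5 − 13.3) / 0.5833 = 5.2/0.5833 = 8.915 cmH2O·s/L.
C = Vt/(Pplat − PEEP) = 455.0 / (13.3 − 5) = 455.0/8.3 = 54.819 mL/cmH2O.
τ = R × C = 8.915 × 0.05482 L/cmH2O = 0.4887 s.
t = −τ·ln(1 − 0.90) = −0.4887·ln(0.1) = 1.125 s.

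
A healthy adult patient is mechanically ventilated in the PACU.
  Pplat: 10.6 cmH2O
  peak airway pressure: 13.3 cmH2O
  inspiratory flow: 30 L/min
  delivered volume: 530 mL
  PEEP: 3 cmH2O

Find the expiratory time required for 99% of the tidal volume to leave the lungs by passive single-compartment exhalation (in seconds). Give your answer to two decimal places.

Flow: 30 L/min ÷ 60 = 0.5 L/s.
R = (PIP − Pplat)/V̇ = (13.3 − 10.6) / 0.5 = 2.7/0.5 = 5.4 cmH2O·s/L.
C = Vt/(Pplat − PEEP) = 530.0 / (10.6 − 3) = 530.0/7.6 = 69.737 mL/cmH2O.
τ = R × C = 5.4 × 0.06974 L/cmH2O = 0.3766 s.
t = −τ·ln(1 − 0.99) = −0.3766·ln(0.01) = 1.734 s.

1.73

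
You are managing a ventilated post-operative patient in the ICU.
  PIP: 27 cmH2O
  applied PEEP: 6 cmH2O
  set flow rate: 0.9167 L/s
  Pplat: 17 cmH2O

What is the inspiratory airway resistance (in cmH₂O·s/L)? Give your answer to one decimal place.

10.9

Raw = (PIP − Pplat) / flow = (27 − 17) / 0.9167 = 10.0 / 0.9167 = 10.909 cmH2O·s/L.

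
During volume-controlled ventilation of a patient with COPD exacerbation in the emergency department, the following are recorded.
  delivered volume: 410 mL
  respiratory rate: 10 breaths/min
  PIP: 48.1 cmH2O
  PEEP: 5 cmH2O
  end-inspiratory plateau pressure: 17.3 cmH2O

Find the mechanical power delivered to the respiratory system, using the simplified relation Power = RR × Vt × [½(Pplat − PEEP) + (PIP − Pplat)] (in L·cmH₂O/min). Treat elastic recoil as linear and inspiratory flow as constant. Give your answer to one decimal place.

Per-breath work = Vt × [½(Pplat−PEEP) + (PIP−Pplat)] = 0.410 × [0.5×12.3 + 30.8] = 0.410 × 36.95 = 15.15 L·cmH2O.
Power = 10 × 15.15 = 151.5 L·cmH2O/min.

151.5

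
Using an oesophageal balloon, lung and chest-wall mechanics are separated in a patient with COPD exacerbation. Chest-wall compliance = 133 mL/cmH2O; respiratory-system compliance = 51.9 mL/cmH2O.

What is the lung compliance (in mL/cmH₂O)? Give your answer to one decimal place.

1/CL = 1/Crs − 1/Ccw.
1/CL = 1/51.9 − 1/133 = 0.01175.
CL = 85.106 mL/cmH2O.

85.1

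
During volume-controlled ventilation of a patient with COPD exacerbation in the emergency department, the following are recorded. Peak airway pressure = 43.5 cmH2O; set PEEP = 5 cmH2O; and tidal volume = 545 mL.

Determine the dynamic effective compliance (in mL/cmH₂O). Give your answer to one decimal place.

14.2

Dynamic compliance = Vt / (PIP − PEEP) = 545 / (43.5 − 5) = 545 / 38.5 = 14.156 mL/cmH2O.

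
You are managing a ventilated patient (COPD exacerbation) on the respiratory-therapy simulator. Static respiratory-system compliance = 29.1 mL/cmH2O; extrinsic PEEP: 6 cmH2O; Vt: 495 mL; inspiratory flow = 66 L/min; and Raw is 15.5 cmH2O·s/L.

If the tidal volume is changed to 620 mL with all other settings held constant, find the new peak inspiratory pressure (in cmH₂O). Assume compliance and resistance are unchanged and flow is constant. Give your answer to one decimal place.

Flow: 66 L/min ÷ 60 = 1.1 L/s.
PIP = Vt/C + R·V̇ + PEEP (constant-flow equation of motion).
Only the elastic term changes: ΔPIP = ΔVt / C = (620 − 495) / 29.1 = 4.296 cmH2O.
Original PIP = 495/29.1 + 15.5×1.1 + 6 = 40.06 cmH2O; new PIP = 40.06 + (4.296) = 44.356 cmH2O.

44.4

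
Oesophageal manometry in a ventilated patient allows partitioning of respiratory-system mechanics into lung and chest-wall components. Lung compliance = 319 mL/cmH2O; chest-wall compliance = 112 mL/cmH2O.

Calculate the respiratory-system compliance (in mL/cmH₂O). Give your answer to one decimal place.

Lung and chest wall are elastances in series: 1/Crs = 1/CL + 1/Ccw.
1/Crs = 1/319 + 1/112 = 0.01206.
Crs = 82.919 mL/cmH2O.

82.9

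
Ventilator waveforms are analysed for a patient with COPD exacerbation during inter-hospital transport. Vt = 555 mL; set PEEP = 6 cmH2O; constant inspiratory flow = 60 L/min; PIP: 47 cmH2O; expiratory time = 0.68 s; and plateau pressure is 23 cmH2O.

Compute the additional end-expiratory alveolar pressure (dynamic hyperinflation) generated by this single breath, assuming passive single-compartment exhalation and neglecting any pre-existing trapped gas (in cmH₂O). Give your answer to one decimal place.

7.1

Flow: 60 L/min ÷ 60 = 1 L/s.
R = (PIP − Pplat)/V̇ = (47 − 23) / 1 = 24.0/1 = 24.0 cmH2O·s/L.
C = Vt/(Pplat − PEEP) = 555.0 / (23 − 6) = 555.0/17.0 = 32.647 mL/cmH2O.
τ = R × C = 24.0 × 0.03265 L/cmH2O = 0.7836 s.
Fraction remaining = e^(−Te/τ) = e^(−0.68/0.7836) = 0.4199; trapped volume = 555.0 × 0.4199 = 233.04 mL.
Additional alveolar pressure from trapping ≈ V_trapped / C = 233.04 / 32.647 = 7.138 cmH2O.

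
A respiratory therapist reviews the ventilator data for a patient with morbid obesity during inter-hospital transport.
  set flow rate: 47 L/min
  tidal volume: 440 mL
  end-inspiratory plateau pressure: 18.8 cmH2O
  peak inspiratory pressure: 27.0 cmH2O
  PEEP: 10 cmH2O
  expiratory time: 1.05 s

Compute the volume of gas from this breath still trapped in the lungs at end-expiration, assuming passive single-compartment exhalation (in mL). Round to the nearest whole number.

59

Flow: 47 L/min ÷ 60 = 0.7833 L/s.
R = (PIP − Pplat)/V̇ = (27.0 − 18.8) / 0.7833 = 8.2/0.7833 = 10.469 cmH2O·s/L.
C = Vt/(Pplat − PEEP) = 440.0 / (18.8 − 10) = 440.0/8.8 = 50.0 mL/cmH2O.
τ = R × C = 10.469 × 0.05 L/cmH2O = 0.5235 s.
Fraction remaining = e^(−Te/τ) = e^(−1.05/0.5235) = 0.1346.
Trapped volume = 440.0 × 0.1346 = 59.224 mL.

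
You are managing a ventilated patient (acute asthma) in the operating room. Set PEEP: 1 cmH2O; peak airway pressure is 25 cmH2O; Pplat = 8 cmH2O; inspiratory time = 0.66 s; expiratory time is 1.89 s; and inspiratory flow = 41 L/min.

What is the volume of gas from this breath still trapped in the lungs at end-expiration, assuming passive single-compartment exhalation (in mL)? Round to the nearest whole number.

139

Flow: 41 L/min ÷ 60 = 0.6833 L/s.
Vt = flow × Ti = 0.6833 L/s × 0.66 s × 1000 mL/L = 450.98 mL.
R = (PIP − Pplat)/V̇ = (25 − 8) / 0.6833 = 17.0/0.6833 = 24.879 cmH2O·s/L.
C = Vt/(Pplat − PEEP) = 450.98 / (8 − 1) = 450.98/7.0 = 64.426 mL/cmH2O.
τ = R × C = 24.879 × 0.06443 L/cmH2O = 1.603 s.
Fraction remaining = e^(−Te/τ) = e^(−1.89/1.603) = 0.3076.
Trapped volume = 450.98 × 0.3076 = 138.72 mL.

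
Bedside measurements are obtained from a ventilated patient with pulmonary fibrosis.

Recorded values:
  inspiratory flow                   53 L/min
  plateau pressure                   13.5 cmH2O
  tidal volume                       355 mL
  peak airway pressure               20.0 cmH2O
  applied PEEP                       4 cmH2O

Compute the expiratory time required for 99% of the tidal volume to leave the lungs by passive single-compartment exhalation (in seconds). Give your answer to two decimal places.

Flow: 53 L/min ÷ 60 = 0.8833 L/s.
R = (PIP − Pplat)/V̇ = (20.0 − 13.5) / 0.8833 = 6.5/0.8833 = 7.359 cmH2O·s/L.
C = Vt/(Pplat − PEEP) = 355.0 / (13.5 − 4) = 355.0/9.5 = 37.368 mL/cmH2O.
τ = R × C = 7.359 × 0.03737 L/cmH2O = 0.275 s.
t = −τ·ln(1 − 0.99) = −0.275·ln(0.01) = 1.266 s.

1.27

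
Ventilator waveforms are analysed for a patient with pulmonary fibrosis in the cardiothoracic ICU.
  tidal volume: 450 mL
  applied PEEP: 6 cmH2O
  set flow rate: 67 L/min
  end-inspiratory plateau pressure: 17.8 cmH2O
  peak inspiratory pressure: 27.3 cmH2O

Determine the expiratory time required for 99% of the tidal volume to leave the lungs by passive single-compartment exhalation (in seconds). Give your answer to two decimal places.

Flow: 67 L/min ÷ 60 = 1.1167 L/s.
R = (PIP − Pplat)/V̇ = (27.3 − 17.8) / 1.1167 = 9.5/1.1167 = 8.507 cmH2O·s/L.
C = Vt/(Pplat − PEEP) = 450.0 / (17.8 − 6) = 450.0/11.8 = 38.136 mL/cmH2O.
τ = R × C = 8.507 × 0.03814 L/cmH2O = 0.3245 s.
t = −τ·ln(1 − 0.99) = −0.3245·ln(0.01) = 1.494 s.

1.49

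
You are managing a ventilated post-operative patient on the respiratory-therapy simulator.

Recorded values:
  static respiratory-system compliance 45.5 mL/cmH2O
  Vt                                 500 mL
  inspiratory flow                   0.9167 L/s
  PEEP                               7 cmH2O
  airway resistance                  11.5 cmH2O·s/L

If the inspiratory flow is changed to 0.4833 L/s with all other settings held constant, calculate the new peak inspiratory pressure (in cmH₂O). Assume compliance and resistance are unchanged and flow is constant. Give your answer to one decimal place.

PIP = Vt/C + R·V̇ + PEEP (constant-flow equation of motion).
Only the resistive term changes: ΔPIP = R × ΔV̇ = 11.5 × (0.4833 − 0.9167) = 11.5 × -0.4334 = -4.984 cmH2O.
Original PIP = 500/45.5 + 11.5×0.9167 + 7 = 28.531 cmH2O; new PIP = 28.531 + (-4.984) = 23.547 cmH2O.

23.5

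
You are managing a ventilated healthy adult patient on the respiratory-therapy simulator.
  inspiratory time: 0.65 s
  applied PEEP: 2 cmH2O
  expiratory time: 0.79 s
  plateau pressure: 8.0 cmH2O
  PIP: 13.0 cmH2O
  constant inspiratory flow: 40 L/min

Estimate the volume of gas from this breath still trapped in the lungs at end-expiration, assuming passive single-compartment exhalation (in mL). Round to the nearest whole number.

101

Flow: 40 L/min ÷ 60 = 0.6667 L/s.
Vt = flow × Ti = 0.6667 L/s × 0.65 s × 1000 mL/L = 433.36 mL.
R = (PIP − Pplat)/V̇ = (13.0 − 8.0) / 0.6667 = 5.0/0.6667 = 7.5 cmH2O·s/L.
C = Vt/(Pplat − PEEP) = 433.36 / (8.0 − 2) = 433.36/6.0 = 72.227 mL/cmH2O.
τ = R × C = 7.5 × 0.07223 L/cmH2O = 0.5417 s.
Fraction remaining = e^(−Te/τ) = e^(−0.79/0.5417) = 0.2326.
Trapped volume = 433.36 × 0.2326 = 100.8 mL.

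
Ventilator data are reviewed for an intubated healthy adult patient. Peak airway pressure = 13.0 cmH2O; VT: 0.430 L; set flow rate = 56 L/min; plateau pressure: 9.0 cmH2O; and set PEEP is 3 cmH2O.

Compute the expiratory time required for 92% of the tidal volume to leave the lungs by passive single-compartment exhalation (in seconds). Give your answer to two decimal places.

0.78

Flow: 56 L/min ÷ 60 = 0.9333 L/s.
R = (PIP − Pplat)/V̇ = (13.0 − 9.0) / 0.9333 = 4.0/0.9333 = 4.286 cmH2O·s/L.
C = Vt/(Pplat − PEEP) = 430.0 / (9.0 − 3) = 430.0/6.0 = 71.667 mL/cmH2O.
τ = R × C = 4.286 × 0.07167 L/cmH2O = 0.3072 s.
t = −τ·ln(1 − 0.92) = −0.3072·ln(0.08) = 0.7759 s.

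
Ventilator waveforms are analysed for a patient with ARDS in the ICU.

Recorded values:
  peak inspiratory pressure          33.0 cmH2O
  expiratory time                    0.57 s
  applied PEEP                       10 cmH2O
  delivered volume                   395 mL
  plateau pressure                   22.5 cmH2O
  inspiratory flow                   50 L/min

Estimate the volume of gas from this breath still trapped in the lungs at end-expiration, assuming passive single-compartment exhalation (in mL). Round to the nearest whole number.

94

Flow: 50 L/min ÷ 60 = 0.8333 L/s.
R = (PIP − Pplat)/V̇ = (33.0 − 22.5) / 0.8333 = 10.5/0.8333 = 12.601 cmH2O·s/L.
C = Vt/(Pplat − PEEP) = 395.0 / (22.5 − 10) = 395.0/12.5 = 31.6 mL/cmH2O.
τ = R × C = 12.601 × 0.0316 L/cmH2O = 0.3982 s.
Fraction remaining = e^(−Te/τ) = e^(−0.57/0.3982) = 0.239.
Trapped volume = 395.0 × 0.239 = 94.405 mL.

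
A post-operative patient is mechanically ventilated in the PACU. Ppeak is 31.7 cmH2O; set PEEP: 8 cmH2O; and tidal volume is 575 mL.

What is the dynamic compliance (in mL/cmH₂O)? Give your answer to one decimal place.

Dynamic compliance = Vt / (PIP − PEEP) = 575 / (31.7 − 8) = 575 / 23.7 = 24.262 mL/cmH2O.

24.3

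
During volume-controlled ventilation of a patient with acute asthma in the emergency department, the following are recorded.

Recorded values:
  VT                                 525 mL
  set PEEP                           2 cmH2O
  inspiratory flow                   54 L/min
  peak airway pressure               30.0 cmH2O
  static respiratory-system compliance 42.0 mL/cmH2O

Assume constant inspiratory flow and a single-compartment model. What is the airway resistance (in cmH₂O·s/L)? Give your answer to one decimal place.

Flow: 54 L/min ÷ 60 = 0.9 L/s.
Equation of motion (constant flow): PIP = Vt/C + R·V̇ + PEEP.
R·V̇ = PIP − Vt/C − PEEP = 30.0 − 525/42.0 − 2 = 30.0 − 12.5 − 2 = 15.5 cmH2O.
R = 15.5 / 0.9 = 17.222 cmH2O·s/L.

17.2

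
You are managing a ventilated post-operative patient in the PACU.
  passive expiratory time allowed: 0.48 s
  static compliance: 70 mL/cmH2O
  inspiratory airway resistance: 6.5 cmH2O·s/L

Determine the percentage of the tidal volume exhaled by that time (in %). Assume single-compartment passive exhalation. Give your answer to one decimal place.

τ = R × C = 6.5 × 70 mL/cmH2O = 6.5 × 0.070 L/cmH2O = 0.455 s.
Passive exhalation: V(t)/V₀ = e^(−t/τ) = e^(−0.48/0.455) = 0.3482.
Fraction exhaled = 1 − 0.3482 = 0.6518 → 65.18%.

65.2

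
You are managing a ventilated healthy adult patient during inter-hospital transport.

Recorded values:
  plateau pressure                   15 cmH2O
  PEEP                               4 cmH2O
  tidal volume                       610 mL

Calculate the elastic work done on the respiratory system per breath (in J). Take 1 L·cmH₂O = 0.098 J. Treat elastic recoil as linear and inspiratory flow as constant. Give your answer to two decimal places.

Elastic work ≈ ½ × (Pplat − PEEP) × Vt = 0.5 × (15 − 4) × 0.610 L = 0.5 × 11.0 × 0.610 = 3.355 L·cmH2O.
× 0.098 J/(L·cmH2O) → 0.3288 J.

0.33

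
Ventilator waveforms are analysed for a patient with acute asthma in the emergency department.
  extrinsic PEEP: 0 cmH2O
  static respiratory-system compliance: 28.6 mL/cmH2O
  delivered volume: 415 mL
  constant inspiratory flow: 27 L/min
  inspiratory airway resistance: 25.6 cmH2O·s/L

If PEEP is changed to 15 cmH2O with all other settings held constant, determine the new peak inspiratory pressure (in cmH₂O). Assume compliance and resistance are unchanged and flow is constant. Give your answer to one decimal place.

41.0

Flow: 27 L/min ÷ 60 = 0.45 L/s.
PIP = Vt/C + R·V̇ + PEEP (constant-flow equation of motion).
Only the baseline term changes: ΔPIP = ΔPEEP = 15 − 0 = 15.0 cmH2O.
Original PIP = 415/28.6 + 25.6×0.45 + 0 = 26.03 cmH2O; new PIP = 26.03 + (15.0) = 41.03 cmH2O.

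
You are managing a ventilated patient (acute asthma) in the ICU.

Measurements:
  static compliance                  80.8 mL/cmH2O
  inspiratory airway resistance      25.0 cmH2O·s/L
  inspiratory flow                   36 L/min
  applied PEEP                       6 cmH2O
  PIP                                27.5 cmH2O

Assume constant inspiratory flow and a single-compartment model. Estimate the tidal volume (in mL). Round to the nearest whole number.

Flow: 36 L/min ÷ 60 = 0.6 L/s.
Equation of motion (constant flow): PIP = Vt/C + R·V̇ + PEEP.
Vt/C = PIP − R·V̇ − PEEP = 27.5 − 15.0 − 6 = 6.5 cmH2O.
Vt = C × 6.5 = 80.8 × 6.5 = 525.2 mL.

525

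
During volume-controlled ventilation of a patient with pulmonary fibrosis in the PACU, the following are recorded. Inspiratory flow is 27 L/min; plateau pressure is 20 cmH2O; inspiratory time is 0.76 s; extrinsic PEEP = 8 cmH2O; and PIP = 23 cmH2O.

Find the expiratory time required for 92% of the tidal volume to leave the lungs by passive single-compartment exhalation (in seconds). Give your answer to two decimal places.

Flow: 27 L/min ÷ 60 = 0.45 L/s.
Vt = flow × Ti = 0.45 L/s × 0.76 s × 1000 mL/L = 342.0 mL.
R = (PIP − Pplat)/V̇ = (23 − 20) / 0.45 = 3.0/0.45 = 6.667 cmH2O·s/L.
C = Vt/(Pplat − PEEP) = 342.0 / (20 − 8) = 342.0/12.0 = 28.5 mL/cmH2O.
τ = R × C = 6.667 × 0.0285 L/cmH2O = 0.19 s.
t = −τ·ln(1 − 0.92) = −0.19·ln(0.08) = 0.4799 s.

0.48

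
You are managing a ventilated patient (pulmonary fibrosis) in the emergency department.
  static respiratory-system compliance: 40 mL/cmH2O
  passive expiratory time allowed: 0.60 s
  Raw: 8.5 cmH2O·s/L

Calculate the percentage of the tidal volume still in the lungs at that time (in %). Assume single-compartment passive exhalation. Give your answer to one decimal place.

τ = R × C = 8.5 × 40 mL/cmH2O = 8.5 × 0.040 L/cmH2O = 0.34 s.
Passive exhalation: V(t)/V₀ = e^(−t/τ) = e^(−0.60/0.34) = 0.1712.
Fraction remaining = 0.1712 → 17.12%.

17.1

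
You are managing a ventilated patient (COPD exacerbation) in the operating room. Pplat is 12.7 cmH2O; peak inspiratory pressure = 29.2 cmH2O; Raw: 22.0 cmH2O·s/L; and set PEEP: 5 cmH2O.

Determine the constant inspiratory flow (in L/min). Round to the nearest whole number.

45

flow = (PIP − Pplat) / Raw = (29.2 − 12.7) / 22.0 = 0.75 L/s × 60 = 45.0 L/min.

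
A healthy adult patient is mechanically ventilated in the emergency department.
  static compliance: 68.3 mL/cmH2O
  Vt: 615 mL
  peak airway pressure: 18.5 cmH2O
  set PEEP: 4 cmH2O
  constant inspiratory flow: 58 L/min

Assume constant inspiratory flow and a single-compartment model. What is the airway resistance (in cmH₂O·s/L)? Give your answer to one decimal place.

Flow: 58 L/min ÷ 60 = 0.9667 L/s.
Equation of motion (constant flow): PIP = Vt/C + R·V̇ + PEEP.
R·V̇ = PIP − Vt/C − PEEP = 18.5 − 615/68.3 − 4 = 18.5 − 9.004 − 4 = 5.496 cmH2O.
R = 5.496 / 0.9667 = 5.685 cmH2O·s/L.

5.7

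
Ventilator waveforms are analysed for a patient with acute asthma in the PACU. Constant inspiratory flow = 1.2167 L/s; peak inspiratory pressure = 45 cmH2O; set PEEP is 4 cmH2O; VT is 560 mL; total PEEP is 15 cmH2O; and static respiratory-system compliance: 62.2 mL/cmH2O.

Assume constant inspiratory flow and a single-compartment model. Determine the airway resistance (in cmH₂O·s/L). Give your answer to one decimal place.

17.3

Total PEEP = 15 cmH2O (set 4 + intrinsic 11); this is the baseline alveolar pressure.
Equation of motion (constant flow): PIP = Vt/C + R·V̇ + PEEP.
R·V̇ = PIP − Vt/C − PEEP = 45 − 560/62.2 − 15 = 45 − 9.003 − 15 = 20.997 cmH2O.
R = 20.997 / 1.2167 = 17.257 cmH2O·s/L.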